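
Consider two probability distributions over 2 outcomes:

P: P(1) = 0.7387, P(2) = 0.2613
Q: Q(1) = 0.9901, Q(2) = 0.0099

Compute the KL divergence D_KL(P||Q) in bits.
0.9217 bits

D_KL(P||Q) = Σ P(x) log₂(P(x)/Q(x))

Computing term by term:
  P(1)·log₂(P(1)/Q(1)) = 0.7387·log₂(0.7387/0.9901) = -0.31216
  P(2)·log₂(P(2)/Q(2)) = 0.2613·log₂(0.2613/0.0099) = 1.23389

D_KL(P||Q) = -0.31216 + 1.23389 = 0.92173 ≈ 0.9217 bits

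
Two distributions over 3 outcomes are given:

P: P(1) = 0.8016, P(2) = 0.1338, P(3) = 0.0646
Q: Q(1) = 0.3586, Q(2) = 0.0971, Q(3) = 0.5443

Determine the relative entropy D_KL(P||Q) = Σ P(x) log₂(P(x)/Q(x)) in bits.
0.7935 bits

D_KL(P||Q) = Σ P(x) log₂(P(x)/Q(x))

Computing term by term:
  P(1)·log₂(P(1)/Q(1)) = 0.8016·log₂(0.8016/0.3586) = 0.93026
  P(2)·log₂(P(2)/Q(2)) = 0.1338·log₂(0.1338/0.0971) = 0.06189
  P(3)·log₂(P(3)/Q(3)) = 0.0646·log₂(0.0646/0.5443) = -0.19863

D_KL(P||Q) = 0.93026 + 0.06189 - 0.19863 = 0.79352 ≈ 0.7935 bits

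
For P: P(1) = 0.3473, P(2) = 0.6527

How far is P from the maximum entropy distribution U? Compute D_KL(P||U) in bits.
0.0684 bits

U(i) = 1/2 for all i

D_KL(P||U) = Σ P(x) log₂(P(x) / (1/2))
           = Σ P(x) log₂(P(x)) + log₂(2)
           = log₂(2) - H(P)

H(P) = -Σ P(x) log₂(P(x)):
  -P(1)·log₂(P(1)) = -(0.3473)·log₂(0.3473) = 0.52989
  -P(2)·log₂(P(2)) = -(0.6527)·log₂(0.6527) = 0.40174
H(P) = 0.52989 + 0.40174 = 0.93163 bits

log₂(2) = 1.00000 bits

D_KL(P||U) = 1.00000 - 0.93163 = 0.06837 ≈ 0.0684 bits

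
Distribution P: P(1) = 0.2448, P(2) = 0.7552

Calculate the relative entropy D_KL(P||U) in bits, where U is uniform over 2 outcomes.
0.1971 bits

U(i) = 1/2 for all i

D_KL(P||U) = Σ P(x) log₂(P(x) / (1/2))
           = Σ P(x) log₂(P(x)) + log₂(2)
           = log₂(2) - H(P)

H(P) = -Σ P(x) log₂(P(x)):
  -P(1)·log₂(P(1)) = -(0.2448)·log₂(0.2448) = 0.49702
  -P(2)·log₂(P(2)) = -(0.7552)·log₂(0.7552) = 0.30591
H(P) = 0.49702 + 0.30591 = 0.80293 bits

log₂(2) = 1.00000 bits

D_KL(P||U) = 1.00000 - 0.80293 = 0.19707 ≈ 0.1971 bits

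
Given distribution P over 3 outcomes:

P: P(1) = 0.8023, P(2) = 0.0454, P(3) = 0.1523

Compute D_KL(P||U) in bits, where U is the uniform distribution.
0.7140 bits

U(i) = 1/3 for all i

D_KL(P||U) = Σ P(x) log₂(P(x) / (1/3))
           = Σ P(x) log₂(P(x)) + log₂(3)
           = log₂(3) - H(P)

H(P) = -Σ P(x) log₂(P(x)):
  -P(1)·log₂(P(1)) = -(0.8023)·log₂(0.8023) = 0.25496
  -P(2)·log₂(P(2)) = -(0.0454)·log₂(0.0454) = 0.20254
  -P(3)·log₂(P(3)) = -(0.1523)·log₂(0.1523) = 0.41350
H(P) = 0.25496 + 0.20254 + 0.41350 = 0.87100 bits

log₂(3) = 1.58496 bits

D_KL(P||U) = 1.58496 - 0.87100 = 0.71396 ≈ 0.7140 bits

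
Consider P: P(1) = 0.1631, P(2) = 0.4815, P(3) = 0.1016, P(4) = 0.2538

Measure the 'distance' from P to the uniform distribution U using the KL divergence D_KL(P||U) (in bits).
0.2284 bits

U(i) = 1/4 for all i

D_KL(P||U) = Σ P(x) log₂(P(x) / (1/4))
           = Σ P(x) log₂(P(x)) + log₂(4)
           = log₂(4) - H(P)

H(P) = -Σ P(x) log₂(P(x)):
  -P(1)·log₂(P(1)) = -(0.1631)·log₂(0.1631) = 0.42670
  -P(2)·log₂(P(2)) = -(0.4815)·log₂(0.4815) = 0.50769
  -P(3)·log₂(P(3)) = -(0.1016)·log₂(0.1016) = 0.33518
  -P(4)·log₂(P(4)) = -(0.2538)·log₂(0.2538) = 0.50208
H(P) = 0.42670 + 0.50769 + 0.33518 + 0.50208 = 1.77165 bits

log₂(4) = 2.00000 bits

D_KL(P||U) = 2.00000 - 1.77165 = 0.22835 ≈ 0.2284 bits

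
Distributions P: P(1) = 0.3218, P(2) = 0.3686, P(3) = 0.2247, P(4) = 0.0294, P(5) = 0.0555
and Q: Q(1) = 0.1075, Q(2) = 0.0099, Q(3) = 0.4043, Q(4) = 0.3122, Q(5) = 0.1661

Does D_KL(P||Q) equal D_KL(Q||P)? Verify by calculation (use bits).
D_KL(P||Q) = 2.0542 bits, D_KL(Q||P) = 1.4478 bits. No — D_KL(P||Q) ≠ D_KL(Q||P) for this pair.

D_KL(P||Q) = Σ P(x) log₂(P(x)/Q(x))

Computing term by term:
  P(1)·log₂(P(1)/Q(1)) = 0.3218·log₂(0.3218/0.1075) = 0.50903
  P(2)·log₂(P(2)/Q(2)) = 0.3686·log₂(0.3686/0.0099) = 1.92353
  P(3)·log₂(P(3)/Q(3)) = 0.2247·log₂(0.2247/0.4043) = -0.19042
  P(4)·log₂(P(4)/Q(4)) = 0.0294·log₂(0.0294/0.3122) = -0.10021
  P(5)·log₂(P(5)/Q(5)) = 0.0555·log₂(0.0555/0.1661) = -0.08777

D_KL(P||Q) = 0.50903 + 1.92353 - 0.19042 - 0.10021 - 0.08777 = 2.05416 ≈ 2.0542 bits

D_KL(Q||P) = Σ Q(x) log₂(Q(x)/P(x))

Computing term by term:
  Q(1)·log₂(Q(1)/P(1)) = 0.1075·log₂(0.1075/0.3218) = -0.17005
  Q(2)·log₂(Q(2)/P(2)) = 0.0099·log₂(0.0099/0.3686) = -0.05166
  Q(3)·log₂(Q(3)/P(3)) = 0.4043·log₂(0.4043/0.2247) = 0.34261
  Q(4)·log₂(Q(4)/P(4)) = 0.3122·log₂(0.3122/0.0294) = 1.06416
  Q(5)·log₂(Q(5)/P(5)) = 0.1661·log₂(0.1661/0.0555) = 0.26269

D_KL(Q||P) = -0.17005 - 0.05166 + 0.34261 + 1.06416 + 0.26269 = 1.44775 ≈ 1.4478 bits

These are NOT equal (difference: 0.6064 bits). KL divergence is asymmetric: D_KL(P||Q) ≠ D_KL(Q||P) in general.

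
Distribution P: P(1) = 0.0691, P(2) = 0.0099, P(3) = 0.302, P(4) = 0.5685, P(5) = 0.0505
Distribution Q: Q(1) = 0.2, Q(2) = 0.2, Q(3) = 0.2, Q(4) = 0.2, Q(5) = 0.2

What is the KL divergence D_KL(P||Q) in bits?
0.7872 bits

D_KL(P||Q) = Σ P(x) log₂(P(x)/Q(x))

Computing term by term:
  P(1)·log₂(P(1)/Q(1)) = 0.0691·log₂(0.0691/0.2) = -0.10595
  P(2)·log₂(P(2)/Q(2)) = 0.0099·log₂(0.0099/0.2) = -0.04293
  P(3)·log₂(P(3)/Q(3)) = 0.302·log₂(0.302/0.2) = 0.17955
  P(4)·log₂(P(4)/Q(4)) = 0.5685·log₂(0.5685/0.2) = 0.85682
  P(5)·log₂(P(5)/Q(5)) = 0.0505·log₂(0.0505/0.2) = -0.10028

D_KL(P||Q) = -0.10595 - 0.04293 + 0.17955 + 0.85682 - 0.10028 = 0.78721 ≈ 0.7872 bits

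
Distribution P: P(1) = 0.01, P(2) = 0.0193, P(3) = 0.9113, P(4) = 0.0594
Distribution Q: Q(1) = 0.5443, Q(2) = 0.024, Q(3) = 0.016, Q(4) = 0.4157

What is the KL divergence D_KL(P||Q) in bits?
5.0840 bits

D_KL(P||Q) = Σ P(x) log₂(P(x)/Q(x))

Computing term by term:
  P(1)·log₂(P(1)/Q(1)) = 0.01·log₂(0.01/0.5443) = -0.05766
  P(2)·log₂(P(2)/Q(2)) = 0.0193·log₂(0.0193/0.024) = -0.00607
  P(3)·log₂(P(3)/Q(3)) = 0.9113·log₂(0.9113/0.016) = 5.31450
  P(4)·log₂(P(4)/Q(4)) = 0.0594·log₂(0.0594/0.4157) = -0.16674

D_KL(P||Q) = -0.05766 - 0.00607 + 5.31450 - 0.16674 = 5.08403 ≈ 5.0840 bits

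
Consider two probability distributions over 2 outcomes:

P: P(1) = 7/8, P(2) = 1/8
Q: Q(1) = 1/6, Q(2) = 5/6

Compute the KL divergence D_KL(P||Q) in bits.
1.7512 bits

D_KL(P||Q) = Σ P(x) log₂(P(x)/Q(x))

Computing term by term:
  P(1)·log₂(P(1)/Q(1)) = (7/8)·log₂((7/8)/(1/6)) = 2.09328
  P(2)·log₂(P(2)/Q(2)) = (1/8)·log₂((1/8)/(5/6)) = -0.34212

D_KL(P||Q) = 2.09328 - 0.34212 = 1.75116 ≈ 1.7512 bits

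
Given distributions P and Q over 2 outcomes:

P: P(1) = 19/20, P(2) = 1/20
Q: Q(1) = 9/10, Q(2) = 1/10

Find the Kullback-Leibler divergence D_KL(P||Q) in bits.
0.0241 bits

D_KL(P||Q) = Σ P(x) log₂(P(x)/Q(x))

Computing term by term:
  P(1)·log₂(P(1)/Q(1)) = (19/20)·log₂((19/20)/(9/10)) = 0.07410
  P(2)·log₂(P(2)/Q(2)) = (1/20)·log₂((1/20)/(1/10)) = -0.05000

D_KL(P||Q) = 0.07410 - 0.05000 = 0.02410 ≈ 0.0241 bits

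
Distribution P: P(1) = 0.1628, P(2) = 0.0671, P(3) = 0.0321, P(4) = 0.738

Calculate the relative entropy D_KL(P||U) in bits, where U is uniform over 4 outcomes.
0.8294 bits

U(i) = 1/4 for all i

D_KL(P||U) = Σ P(x) log₂(P(x) / (1/4))
           = Σ P(x) log₂(P(x)) + log₂(4)
           = log₂(4) - H(P)

H(P) = -Σ P(x) log₂(P(x)):
  -P(1)·log₂(P(1)) = -(0.1628)·log₂(0.1628) = 0.42635
  -P(2)·log₂(P(2)) = -(0.0671)·log₂(0.0671) = 0.26153
  -P(3)·log₂(P(3)) = -(0.0321)·log₂(0.0321) = 0.15926
  -P(4)·log₂(P(4)) = -(0.738)·log₂(0.738) = 0.32347
H(P) = 0.42635 + 0.26153 + 0.15926 + 0.32347 = 1.17061 bits

log₂(4) = 2.00000 bits

D_KL(P||U) = 2.00000 - 1.17061 = 0.82939 ≈ 0.8294 bits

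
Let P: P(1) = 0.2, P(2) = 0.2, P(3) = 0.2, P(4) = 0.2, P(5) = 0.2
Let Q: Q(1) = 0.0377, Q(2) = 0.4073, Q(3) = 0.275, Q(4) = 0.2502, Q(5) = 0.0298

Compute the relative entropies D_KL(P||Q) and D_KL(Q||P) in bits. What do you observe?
D_KL(P||Q) = 0.6691 bits, D_KL(Q||P) = 0.4525 bits. The two directions give different values (D_KL(P||Q) exceeds D_KL(Q||P) by 0.2166 bits): KL divergence is asymmetric.

D_KL(P||Q) = Σ P(x) log₂(P(x)/Q(x))

Computing term by term:
  P(1)·log₂(P(1)/Q(1)) = 0.2·log₂(0.2/0.0377) = 0.48147
  P(2)·log₂(P(2)/Q(2)) = 0.2·log₂(0.2/0.4073) = -0.20522
  P(3)·log₂(P(3)/Q(3)) = 0.2·log₂(0.2/0.275) = -0.09189
  P(4)·log₂(P(4)/Q(4)) = 0.2·log₂(0.2/0.2502) = -0.06462
  P(5)·log₂(P(5)/Q(5)) = 0.2·log₂(0.2/0.0298) = 0.54932

D_KL(P||Q) = 0.48147 - 0.20522 - 0.09189 - 0.06462 + 0.54932 = 0.66906 ≈ 0.6691 bits

D_KL(Q||P) = Σ Q(x) log₂(Q(x)/P(x))

Computing term by term:
  Q(1)·log₂(Q(1)/P(1)) = 0.0377·log₂(0.0377/0.2) = -0.09076
  Q(2)·log₂(Q(2)/P(2)) = 0.4073·log₂(0.4073/0.2) = 0.41793
  Q(3)·log₂(Q(3)/P(3)) = 0.275·log₂(0.275/0.2) = 0.12634
  Q(4)·log₂(Q(4)/P(4)) = 0.2502·log₂(0.2502/0.2) = 0.08084
  Q(5)·log₂(Q(5)/P(5)) = 0.0298·log₂(0.0298/0.2) = -0.08185

D_KL(Q||P) = -0.09076 + 0.41793 + 0.12634 + 0.08084 - 0.08185 = 0.45250 ≈ 0.4525 bits

These are NOT equal (difference: 0.2166 bits). KL divergence is asymmetric: D_KL(P||Q) ≠ D_KL(Q||P) in general.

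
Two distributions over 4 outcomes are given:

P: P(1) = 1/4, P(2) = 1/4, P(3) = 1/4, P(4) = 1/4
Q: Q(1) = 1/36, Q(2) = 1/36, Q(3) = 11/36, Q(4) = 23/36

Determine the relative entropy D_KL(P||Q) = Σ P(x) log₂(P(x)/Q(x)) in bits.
1.1742 bits

D_KL(P||Q) = Σ P(x) log₂(P(x)/Q(x))

Computing term by term:
  P(1)·log₂(P(1)/Q(1)) = (1/4)·log₂((1/4)/(1/36)) = 0.79248
  P(2)·log₂(P(2)/Q(2)) = (1/4)·log₂((1/4)/(1/36)) = 0.79248
  P(3)·log₂(P(3)/Q(3)) = (1/4)·log₂((1/4)/(11/36)) = -0.07238
  P(4)·log₂(P(4)/Q(4)) = (1/4)·log₂((1/4)/(23/36)) = -0.33841

D_KL(P||Q) = 0.79248 + 0.79248 - 0.07238 - 0.33841 = 1.17417 ≈ 1.1742 bits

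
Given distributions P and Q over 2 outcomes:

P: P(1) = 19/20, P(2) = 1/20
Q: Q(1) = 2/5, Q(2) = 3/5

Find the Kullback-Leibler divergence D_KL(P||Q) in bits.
1.0063 bits

D_KL(P||Q) = Σ P(x) log₂(P(x)/Q(x))

Computing term by term:
  P(1)·log₂(P(1)/Q(1)) = (19/20)·log₂((19/20)/(2/5)) = 1.18553
  P(2)·log₂(P(2)/Q(2)) = (1/20)·log₂((1/20)/(3/5)) = -0.17925

D_KL(P||Q) = 1.18553 - 0.17925 = 1.00628 ≈ 1.0063 bits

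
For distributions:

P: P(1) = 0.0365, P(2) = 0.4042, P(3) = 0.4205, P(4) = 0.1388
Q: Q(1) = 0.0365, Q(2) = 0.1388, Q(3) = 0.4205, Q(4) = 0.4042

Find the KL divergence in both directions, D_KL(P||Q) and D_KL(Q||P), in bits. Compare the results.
D_KL(P||Q) = 0.4093 bits, D_KL(Q||P) = 0.4093 bits. The two directions give exactly the same value for this pair.

D_KL(P||Q) = Σ P(x) log₂(P(x)/Q(x))

Computing term by term:
  P(1)·log₂(P(1)/Q(1)) = 0.0365·log₂(0.0365/0.0365) = 0.00000
  P(2)·log₂(P(2)/Q(2)) = 0.4042·log₂(0.4042/0.1388) = 0.62330
  P(3)·log₂(P(3)/Q(3)) = 0.4205·log₂(0.4205/0.4205) = 0.00000
  P(4)·log₂(P(4)/Q(4)) = 0.1388·log₂(0.1388/0.4042) = -0.21404

D_KL(P||Q) = 0.00000 + 0.62330 + 0.00000 - 0.21404 = 0.40926 ≈ 0.4093 bits

D_KL(Q||P) = Σ Q(x) log₂(Q(x)/P(x))

Computing term by term:
  Q(1)·log₂(Q(1)/P(1)) = 0.0365·log₂(0.0365/0.0365) = 0.00000
  Q(2)·log₂(Q(2)/P(2)) = 0.1388·log₂(0.1388/0.4042) = -0.21404
  Q(3)·log₂(Q(3)/P(3)) = 0.4205·log₂(0.4205/0.4205) = 0.00000
  Q(4)·log₂(Q(4)/P(4)) = 0.4042·log₂(0.4042/0.1388) = 0.62330

D_KL(Q||P) = 0.00000 - 0.21404 + 0.00000 + 0.62330 = 0.40926 ≈ 0.4093 bits

These ARE equal here. Q is P with outcomes relabeled (Q(2) = P(4), Q(4) = P(2)) by a relabeling that is its own inverse, so the two sums contain exactly the same terms in a different order. This is a special case — KL divergence is not symmetric in general: D_KL(P||Q) ≠ D_KL(Q||P) for most P, Q.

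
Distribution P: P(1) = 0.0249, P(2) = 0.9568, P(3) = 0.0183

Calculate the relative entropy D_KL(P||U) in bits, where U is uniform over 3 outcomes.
1.2857 bits

U(i) = 1/3 for all i

D_KL(P||U) = Σ P(x) log₂(P(x) / (1/3))
           = Σ P(x) log₂(P(x)) + log₂(3)
           = log₂(3) - H(P)

H(P) = -Σ P(x) log₂(P(x)):
  -P(1)·log₂(P(1)) = -(0.0249)·log₂(0.0249) = 0.13266
  -P(2)·log₂(P(2)) = -(0.9568)·log₂(0.9568) = 0.06096
  -P(3)·log₂(P(3)) = -(0.0183)·log₂(0.0183) = 0.10563
H(P) = 0.13266 + 0.06096 + 0.10563 = 0.29925 bits

log₂(3) = 1.58496 bits

D_KL(P||U) = 1.58496 - 0.29925 = 1.28571 ≈ 1.2857 bits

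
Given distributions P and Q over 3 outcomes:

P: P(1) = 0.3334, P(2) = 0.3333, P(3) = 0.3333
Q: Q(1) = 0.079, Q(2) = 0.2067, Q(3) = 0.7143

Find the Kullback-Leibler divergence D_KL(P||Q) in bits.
0.5558 bits

D_KL(P||Q) = Σ P(x) log₂(P(x)/Q(x))

Computing term by term:
  P(1)·log₂(P(1)/Q(1)) = 0.3334·log₂(0.3334/0.079) = 0.69258
  P(2)·log₂(P(2)/Q(2)) = 0.3333·log₂(0.3333/0.2067) = 0.22974
  P(3)·log₂(P(3)/Q(3)) = 0.3333·log₂(0.3333/0.7143) = -0.36653

D_KL(P||Q) = 0.69258 + 0.22974 - 0.36653 = 0.55579 ≈ 0.5558 bits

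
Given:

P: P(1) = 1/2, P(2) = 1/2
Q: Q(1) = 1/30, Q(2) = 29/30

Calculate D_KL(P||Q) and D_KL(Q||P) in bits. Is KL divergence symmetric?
D_KL(P||Q) = 1.4779 bits, D_KL(Q||P) = 0.7892 bits. No, KL divergence is not symmetric.

D_KL(P||Q) = Σ P(x) log₂(P(x)/Q(x))

Computing term by term:
  P(1)·log₂(P(1)/Q(1)) = (1/2)·log₂((1/2)/(1/30)) = 1.95345
  P(2)·log₂(P(2)/Q(2)) = (1/2)·log₂((1/2)/(29/30)) = -0.47555

D_KL(P||Q) = 1.95345 - 0.47555 = 1.47790 ≈ 1.4779 bits

D_KL(Q||P) = Σ Q(x) log₂(Q(x)/P(x))

Computing term by term:
  Q(1)·log₂(Q(1)/P(1)) = (1/30)·log₂((1/30)/(1/2)) = -0.13023
  Q(2)·log₂(Q(2)/P(2)) = (29/30)·log₂((29/30)/(1/2)) = 0.91939

D_KL(Q||P) = -0.13023 + 0.91939 = 0.78916 ≈ 0.7892 bits

These are NOT equal (difference: 0.6887 bits). KL divergence is asymmetric: D_KL(P||Q) ≠ D_KL(Q||P) in general.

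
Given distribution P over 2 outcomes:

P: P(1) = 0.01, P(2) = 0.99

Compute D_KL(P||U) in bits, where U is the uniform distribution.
0.9192 bits

U(i) = 1/2 for all i

D_KL(P||U) = Σ P(x) log₂(P(x) / (1/2))
           = Σ P(x) log₂(P(x)) + log₂(2)
           = log₂(2) - H(P)

H(P) = -Σ P(x) log₂(P(x)):
  -P(1)·log₂(P(1)) = -(0.01)·log₂(0.01) = 0.06644
  -P(2)·log₂(P(2)) = -(0.99)·log₂(0.99) = 0.01435
H(P) = 0.06644 + 0.01435 = 0.08079 bits

log₂(2) = 1.00000 bits

D_KL(P||U) = 1.00000 - 0.08079 = 0.91921 ≈ 0.9192 bits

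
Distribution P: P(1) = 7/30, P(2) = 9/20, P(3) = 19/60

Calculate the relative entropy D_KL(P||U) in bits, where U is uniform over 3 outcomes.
0.0513 bits

U(i) = 1/3 for all i

D_KL(P||U) = Σ P(x) log₂(P(x) / (1/3))
           = Σ P(x) log₂(P(x)) + log₂(3)
           = log₂(3) - H(P)

H(P) = -Σ P(x) log₂(P(x)):
  -P(1)·log₂(P(1)) = -(7/30)·log₂(7/30) = 0.48989
  -P(2)·log₂(P(2)) = -(9/20)·log₂(9/20) = 0.51840
  -P(3)·log₂(P(3)) = -(19/60)·log₂(19/60) = 0.52534
H(P) = 0.48989 + 0.51840 + 0.52534 = 1.53363 bits

log₂(3) = 1.58496 bits

D_KL(P||U) = 1.58496 - 1.53363 = 0.05133 ≈ 0.0513 bits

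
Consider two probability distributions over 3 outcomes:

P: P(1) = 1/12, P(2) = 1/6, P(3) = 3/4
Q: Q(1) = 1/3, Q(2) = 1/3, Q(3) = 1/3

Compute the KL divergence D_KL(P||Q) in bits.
0.5441 bits

D_KL(P||Q) = Σ P(x) log₂(P(x)/Q(x))

Computing term by term:
  P(1)·log₂(P(1)/Q(1)) = (1/12)·log₂((1/12)/(1/3)) = -0.16667
  P(2)·log₂(P(2)/Q(2)) = (1/6)·log₂((1/6)/(1/3)) = -0.16667
  P(3)·log₂(P(3)/Q(3)) = (3/4)·log₂((3/4)/(1/3)) = 0.87744

D_KL(P||Q) = -0.16667 - 0.16667 + 0.87744 = 0.54410 ≈ 0.5441 bits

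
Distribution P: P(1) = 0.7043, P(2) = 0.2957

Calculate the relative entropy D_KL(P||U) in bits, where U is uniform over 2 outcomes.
0.1240 bits

U(i) = 1/2 for all i

D_KL(P||U) = Σ P(x) log₂(P(x) / (1/2))
           = Σ P(x) log₂(P(x)) + log₂(2)
           = log₂(2) - H(P)

H(P) = -Σ P(x) log₂(P(x)):
  -P(1)·log₂(P(1)) = -(0.7043)·log₂(0.7043) = 0.35619
  -P(2)·log₂(P(2)) = -(0.2957)·log₂(0.2957) = 0.51978
H(P) = 0.35619 + 0.51978 = 0.87597 bits

log₂(2) = 1.00000 bits

D_KL(P||U) = 1.00000 - 0.87597 = 0.12403 ≈ 0.1240 bits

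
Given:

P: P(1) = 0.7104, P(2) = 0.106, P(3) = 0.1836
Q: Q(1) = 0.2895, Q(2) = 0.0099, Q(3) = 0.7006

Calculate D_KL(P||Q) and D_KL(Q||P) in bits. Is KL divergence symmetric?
D_KL(P||Q) = 0.9279 bits, D_KL(Q||P) = 0.9448 bits. No, KL divergence is not symmetric.

D_KL(P||Q) = Σ P(x) log₂(P(x)/Q(x))

Computing term by term:
  P(1)·log₂(P(1)/Q(1)) = 0.7104·log₂(0.7104/0.2895) = 0.92002
  P(2)·log₂(P(2)/Q(2)) = 0.106·log₂(0.106/0.0099) = 0.36257
  P(3)·log₂(P(3)/Q(3)) = 0.1836·log₂(0.1836/0.7006) = -0.35472

D_KL(P||Q) = 0.92002 + 0.36257 - 0.35472 = 0.92787 ≈ 0.9279 bits

D_KL(Q||P) = Σ Q(x) log₂(Q(x)/P(x))

Computing term by term:
  Q(1)·log₂(Q(1)/P(1)) = 0.2895·log₂(0.2895/0.7104) = -0.37492
  Q(2)·log₂(Q(2)/P(2)) = 0.0099·log₂(0.0099/0.106) = -0.03386
  Q(3)·log₂(Q(3)/P(3)) = 0.7006·log₂(0.7006/0.1836) = 1.35358

D_KL(Q||P) = -0.37492 - 0.03386 + 1.35358 = 0.94480 ≈ 0.9448 bits

These are NOT equal (difference: 0.0169 bits). KL divergence is asymmetric: D_KL(P||Q) ≠ D_KL(Q||P) in general.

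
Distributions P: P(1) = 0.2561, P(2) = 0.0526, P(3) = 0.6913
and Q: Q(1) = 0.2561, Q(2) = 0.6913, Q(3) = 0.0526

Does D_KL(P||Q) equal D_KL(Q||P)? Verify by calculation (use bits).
D_KL(P||Q) = 2.3735 bits, D_KL(Q||P) = 2.3735 bits. Yes — for this pair D_KL(P||Q) = D_KL(Q||P).

D_KL(P||Q) = Σ P(x) log₂(P(x)/Q(x))

Computing term by term:
  P(1)·log₂(P(1)/Q(1)) = 0.2561·log₂(0.2561/0.2561) = 0.00000
  P(2)·log₂(P(2)/Q(2)) = 0.0526·log₂(0.0526/0.6913) = -0.19547
  P(3)·log₂(P(3)/Q(3)) = 0.6913·log₂(0.6913/0.0526) = 2.56899

D_KL(P||Q) = 0.00000 - 0.19547 + 2.56899 = 2.37352 ≈ 2.3735 bits

D_KL(Q||P) = Σ Q(x) log₂(Q(x)/P(x))

Computing term by term:
  Q(1)·log₂(Q(1)/P(1)) = 0.2561·log₂(0.2561/0.2561) = 0.00000
  Q(2)·log₂(Q(2)/P(2)) = 0.6913·log₂(0.6913/0.0526) = 2.56899
  Q(3)·log₂(Q(3)/P(3)) = 0.0526·log₂(0.0526/0.6913) = -0.19547

D_KL(Q||P) = 0.00000 + 2.56899 - 0.19547 = 2.37352 ≈ 2.3735 bits

These ARE equal here. Q is P with outcomes relabeled (Q(2) = P(3), Q(3) = P(2)) by a relabeling that is its own inverse, so the two sums contain exactly the same terms in a different order. This is a special case — KL divergence is not symmetric in general: D_KL(P||Q) ≠ D_KL(Q||P) for most P, Q.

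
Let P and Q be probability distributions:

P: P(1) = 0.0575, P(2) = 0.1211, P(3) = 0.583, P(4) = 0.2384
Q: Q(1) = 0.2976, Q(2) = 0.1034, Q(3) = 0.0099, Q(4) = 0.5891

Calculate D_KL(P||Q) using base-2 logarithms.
3.0081 bits

D_KL(P||Q) = Σ P(x) log₂(P(x)/Q(x))

Computing term by term:
  P(1)·log₂(P(1)/Q(1)) = 0.0575·log₂(0.0575/0.2976) = -0.13638
  P(2)·log₂(P(2)/Q(2)) = 0.1211·log₂(0.1211/0.1034) = 0.02761
  P(3)·log₂(P(3)/Q(3)) = 0.583·log₂(0.583/0.0099) = 3.42800
  P(4)·log₂(P(4)/Q(4)) = 0.2384·log₂(0.2384/0.5891) = -0.31114

D_KL(P||Q) = -0.13638 + 0.02761 + 3.42800 - 0.31114 = 3.00809 ≈ 3.0081 bits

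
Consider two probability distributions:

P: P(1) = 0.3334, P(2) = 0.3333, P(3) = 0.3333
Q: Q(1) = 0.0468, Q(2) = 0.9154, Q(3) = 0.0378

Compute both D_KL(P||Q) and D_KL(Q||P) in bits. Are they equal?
D_KL(P||Q) = 1.5053 bits, D_KL(Q||P) = 1.0830 bits. No, they are not equal.

D_KL(P||Q) = Σ P(x) log₂(P(x)/Q(x))

Computing term by term:
  P(1)·log₂(P(1)/Q(1)) = 0.3334·log₂(0.3334/0.0468) = 0.94441
  P(2)·log₂(P(2)/Q(2)) = 0.3333·log₂(0.3333/0.9154) = -0.48581
  P(3)·log₂(P(3)/Q(3)) = 0.3333·log₂(0.3333/0.0378) = 1.04668

D_KL(P||Q) = 0.94441 - 0.48581 + 1.04668 = 1.50528 ≈ 1.5053 bits

D_KL(Q||P) = Σ Q(x) log₂(Q(x)/P(x))

Computing term by term:
  Q(1)·log₂(Q(1)/P(1)) = 0.0468·log₂(0.0468/0.3334) = -0.13257
  Q(2)·log₂(Q(2)/P(2)) = 0.9154·log₂(0.9154/0.3333) = 1.33427
  Q(3)·log₂(Q(3)/P(3)) = 0.0378·log₂(0.0378/0.3333) = -0.11871

D_KL(Q||P) = -0.13257 + 1.33427 - 0.11871 = 1.08299 ≈ 1.0830 bits

These are NOT equal (difference: 0.4223 bits). KL divergence is asymmetric: D_KL(P||Q) ≠ D_KL(Q||P) in general.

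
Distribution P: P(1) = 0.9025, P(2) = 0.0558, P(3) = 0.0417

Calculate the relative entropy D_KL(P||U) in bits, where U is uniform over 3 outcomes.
1.0279 bits

U(i) = 1/3 for all i

D_KL(P||U) = Σ P(x) log₂(P(x) / (1/3))
           = Σ P(x) log₂(P(x)) + log₂(3)
           = log₂(3) - H(P)

H(P) = -Σ P(x) log₂(P(x)):
  -P(1)·log₂(P(1)) = -(0.9025)·log₂(0.9025) = 0.13357
  -P(2)·log₂(P(2)) = -(0.0558)·log₂(0.0558) = 0.23233
  -P(3)·log₂(P(3)) = -(0.0417)·log₂(0.0417) = 0.19114
H(P) = 0.13357 + 0.23233 + 0.19114 = 0.55704 bits

log₂(3) = 1.58496 bits

D_KL(P||U) = 1.58496 - 0.55704 = 1.02792 ≈ 1.0279 bits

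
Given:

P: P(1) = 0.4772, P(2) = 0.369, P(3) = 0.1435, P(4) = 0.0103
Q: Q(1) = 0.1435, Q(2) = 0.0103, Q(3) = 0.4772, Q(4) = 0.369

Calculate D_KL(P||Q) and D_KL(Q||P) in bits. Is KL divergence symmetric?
D_KL(P||Q) = 2.4304 bits, D_KL(Q||P) = 2.4304 bits. The two values coincide for this particular pair, but no — KL divergence is not symmetric in general.

D_KL(P||Q) = Σ P(x) log₂(P(x)/Q(x))

Computing term by term:
  P(1)·log₂(P(1)/Q(1)) = 0.4772·log₂(0.4772/0.1435) = 0.82725
  P(2)·log₂(P(2)/Q(2)) = 0.369·log₂(0.369/0.0103) = 1.90511
  P(3)·log₂(P(3)/Q(3)) = 0.1435·log₂(0.1435/0.4772) = -0.24876
  P(4)·log₂(P(4)/Q(4)) = 0.0103·log₂(0.0103/0.369) = -0.05318

D_KL(P||Q) = 0.82725 + 1.90511 - 0.24876 - 0.05318 = 2.43042 ≈ 2.4304 bits

D_KL(Q||P) = Σ Q(x) log₂(Q(x)/P(x))

Computing term by term:
  Q(1)·log₂(Q(1)/P(1)) = 0.1435·log₂(0.1435/0.4772) = -0.24876
  Q(2)·log₂(Q(2)/P(2)) = 0.0103·log₂(0.0103/0.369) = -0.05318
  Q(3)·log₂(Q(3)/P(3)) = 0.4772·log₂(0.4772/0.1435) = 0.82725
  Q(4)·log₂(Q(4)/P(4)) = 0.369·log₂(0.369/0.0103) = 1.90511

D_KL(Q||P) = -0.24876 - 0.05318 + 0.82725 + 1.90511 = 2.43042 ≈ 2.4304 bits

These ARE equal here. Q is P with outcomes relabeled (Q(1) = P(3), Q(2) = P(4), Q(3) = P(1), Q(4) = P(2)) by a relabeling that is its own inverse, so the two sums contain exactly the same terms in a different order. This is a special case — KL divergence is not symmetric in general: D_KL(P||Q) ≠ D_KL(Q||P) for most P, Q.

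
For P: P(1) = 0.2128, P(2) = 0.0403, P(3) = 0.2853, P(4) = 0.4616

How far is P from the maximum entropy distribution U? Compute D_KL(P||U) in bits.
0.3072 bits

U(i) = 1/4 for all i

D_KL(P||U) = Σ P(x) log₂(P(x) / (1/4))
           = Σ P(x) log₂(P(x)) + log₂(4)
           = log₂(4) - H(P)

H(P) = -Σ P(x) log₂(P(x)):
  -P(1)·log₂(P(1)) = -(0.2128)·log₂(0.2128) = 0.47506
  -P(2)·log₂(P(2)) = -(0.0403)·log₂(0.0403) = 0.18671
  -P(3)·log₂(P(3)) = -(0.2853)·log₂(0.2853) = 0.51624
  -P(4)·log₂(P(4)) = -(0.4616)·log₂(0.4616) = 0.51482
H(P) = 0.47506 + 0.18671 + 0.51624 + 0.51482 = 1.69283 bits

log₂(4) = 2.00000 bits

D_KL(P||U) = 2.00000 - 1.69283 = 0.30717 ≈ 0.3072 bits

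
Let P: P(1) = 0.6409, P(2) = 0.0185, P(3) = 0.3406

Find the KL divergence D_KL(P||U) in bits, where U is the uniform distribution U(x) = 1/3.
0.5379 bits

U(i) = 1/3 for all i

D_KL(P||U) = Σ P(x) log₂(P(x) / (1/3))
           = Σ P(x) log₂(P(x)) + log₂(3)
           = log₂(3) - H(P)

H(P) = -Σ P(x) log₂(P(x)):
  -P(1)·log₂(P(1)) = -(0.6409)·log₂(0.6409) = 0.41135
  -P(2)·log₂(P(2)) = -(0.0185)·log₂(0.0185) = 0.10649
  -P(3)·log₂(P(3)) = -(0.3406)·log₂(0.3406) = 0.52924
H(P) = 0.41135 + 0.10649 + 0.52924 = 1.04708 bits

log₂(3) = 1.58496 bits

D_KL(P||U) = 1.58496 - 1.04708 = 0.53788 ≈ 0.5379 bits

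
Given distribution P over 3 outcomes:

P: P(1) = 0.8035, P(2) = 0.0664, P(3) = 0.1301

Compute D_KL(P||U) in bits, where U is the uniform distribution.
0.6888 bits

U(i) = 1/3 for all i

D_KL(P||U) = Σ P(x) log₂(P(x) / (1/3))
           = Σ P(x) log₂(P(x)) + log₂(3)
           = log₂(3) - H(P)

H(P) = -Σ P(x) log₂(P(x)):
  -P(1)·log₂(P(1)) = -(0.8035)·log₂(0.8035) = 0.25361
  -P(2)·log₂(P(2)) = -(0.0664)·log₂(0.0664) = 0.25980
  -P(3)·log₂(P(3)) = -(0.1301)·log₂(0.1301) = 0.38279
H(P) = 0.25361 + 0.25980 + 0.38279 = 0.89620 bits

log₂(3) = 1.58496 bits

D_KL(P||U) = 1.58496 - 0.89620 = 0.68876 ≈ 0.6888 bits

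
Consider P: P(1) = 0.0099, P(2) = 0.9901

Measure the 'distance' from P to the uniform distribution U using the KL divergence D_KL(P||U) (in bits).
0.9199 bits

U(i) = 1/2 for all i

D_KL(P||U) = Σ P(x) log₂(P(x) / (1/2))
           = Σ P(x) log₂(P(x)) + log₂(2)
           = log₂(2) - H(P)

H(P) = -Σ P(x) log₂(P(x)):
  -P(1)·log₂(P(1)) = -(0.0099)·log₂(0.0099) = 0.06592
  -P(2)·log₂(P(2)) = -(0.9901)·log₂(0.9901) = 0.01421
H(P) = 0.06592 + 0.01421 = 0.08013 bits

log₂(2) = 1.00000 bits

D_KL(P||U) = 1.00000 - 0.08013 = 0.91987 ≈ 0.9199 bits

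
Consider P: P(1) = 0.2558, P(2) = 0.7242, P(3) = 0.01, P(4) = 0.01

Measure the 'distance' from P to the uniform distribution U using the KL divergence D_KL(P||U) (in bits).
1.0268 bits

U(i) = 1/4 for all i

D_KL(P||U) = Σ P(x) log₂(P(x) / (1/4))
           = Σ P(x) log₂(P(x)) + log₂(4)
           = log₂(4) - H(P)

H(P) = -Σ P(x) log₂(P(x)):
  -P(1)·log₂(P(1)) = -(0.2558)·log₂(0.2558) = 0.50314
  -P(2)·log₂(P(2)) = -(0.7242)·log₂(0.7242) = 0.33714
  -P(3)·log₂(P(3)) = -(0.01)·log₂(0.01) = 0.06644
  -P(4)·log₂(P(4)) = -(0.01)·log₂(0.01) = 0.06644
H(P) = 0.50314 + 0.33714 + 0.06644 + 0.06644 = 0.97316 bits

log₂(4) = 2.00000 bits

D_KL(P||U) = 2.00000 - 0.97316 = 1.02684 ≈ 1.0268 bits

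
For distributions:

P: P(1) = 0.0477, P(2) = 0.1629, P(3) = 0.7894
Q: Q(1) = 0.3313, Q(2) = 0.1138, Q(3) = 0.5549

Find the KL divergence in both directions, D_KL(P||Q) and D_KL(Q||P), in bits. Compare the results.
D_KL(P||Q) = 0.3524 bits, D_KL(Q||P) = 0.5853 bits. D_KL(Q||P) is larger than D_KL(P||Q) by 0.2329 bits; the two directions differ.

D_KL(P||Q) = Σ P(x) log₂(P(x)/Q(x))

Computing term by term:
  P(1)·log₂(P(1)/Q(1)) = 0.0477·log₂(0.0477/0.3313) = -0.13337
  P(2)·log₂(P(2)/Q(2)) = 0.1629·log₂(0.1629/0.1138) = 0.08430
  P(3)·log₂(P(3)/Q(3)) = 0.7894·log₂(0.7894/0.5549) = 0.40143

D_KL(P||Q) = -0.13337 + 0.08430 + 0.40143 = 0.35236 ≈ 0.3524 bits

D_KL(Q||P) = Σ Q(x) log₂(Q(x)/P(x))

Computing term by term:
  Q(1)·log₂(Q(1)/P(1)) = 0.3313·log₂(0.3313/0.0477) = 0.92634
  Q(2)·log₂(Q(2)/P(2)) = 0.1138·log₂(0.1138/0.1629) = -0.05889
  Q(3)·log₂(Q(3)/P(3)) = 0.5549·log₂(0.5549/0.7894) = -0.28218

D_KL(Q||P) = 0.92634 - 0.05889 - 0.28218 = 0.58527 ≈ 0.5853 bits

These are NOT equal (difference: 0.2329 bits). KL divergence is asymmetric: D_KL(P||Q) ≠ D_KL(Q||P) in general.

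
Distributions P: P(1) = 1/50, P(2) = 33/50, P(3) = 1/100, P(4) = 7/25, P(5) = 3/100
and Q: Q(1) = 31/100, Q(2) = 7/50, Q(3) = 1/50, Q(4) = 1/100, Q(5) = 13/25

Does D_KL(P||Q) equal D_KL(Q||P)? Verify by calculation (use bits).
D_KL(P||Q) = 2.6100 bits, D_KL(Q||P) = 3.0246 bits. No — D_KL(P||Q) ≠ D_KL(Q||P) for this pair.

D_KL(P||Q) = Σ P(x) log₂(P(x)/Q(x))

Computing term by term:
  P(1)·log₂(P(1)/Q(1)) = (1/50)·log₂((1/50)/(31/100)) = -0.07908
  P(2)·log₂(P(2)/Q(2)) = (33/50)·log₂((33/50)/(7/50)) = 1.47645
  P(3)·log₂(P(3)/Q(3)) = (1/100)·log₂((1/100)/(1/50)) = -0.01000
  P(4)·log₂(P(4)/Q(4)) = (7/25)·log₂((7/25)/(1/100)) = 1.34606
  P(5)·log₂(P(5)/Q(5)) = (3/100)·log₂((3/100)/(13/25)) = -0.12346

D_KL(P||Q) = -0.07908 + 1.47645 - 0.01000 + 1.34606 - 0.12346 = 2.60997 ≈ 2.6100 bits

D_KL(Q||P) = Σ Q(x) log₂(Q(x)/P(x))

Computing term by term:
  Q(1)·log₂(Q(1)/P(1)) = (31/100)·log₂((31/100)/(1/50)) = 1.22580
  Q(2)·log₂(Q(2)/P(2)) = (7/50)·log₂((7/50)/(33/50)) = -0.31319
  Q(3)·log₂(Q(3)/P(3)) = (1/50)·log₂((1/50)/(1/100)) = 0.02000
  Q(4)·log₂(Q(4)/P(4)) = (1/100)·log₂((1/100)/(7/25)) = -0.04807
  Q(5)·log₂(Q(5)/P(5)) = (13/25)·log₂((13/25)/(3/100)) = 2.14005

D_KL(Q||P) = 1.22580 - 0.31319 + 0.02000 - 0.04807 + 2.14005 = 3.02459 ≈ 3.0246 bits

These are NOT equal (difference: 0.4146 bits). KL divergence is asymmetric: D_KL(P||Q) ≠ D_KL(Q||P) in general.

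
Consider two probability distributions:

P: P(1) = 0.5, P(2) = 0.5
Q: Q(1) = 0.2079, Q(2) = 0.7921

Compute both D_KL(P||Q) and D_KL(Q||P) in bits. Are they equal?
D_KL(P||Q) = 0.3011 bits, D_KL(Q||P) = 0.2626 bits. No, they are not equal.

D_KL(P||Q) = Σ P(x) log₂(P(x)/Q(x))

Computing term by term:
  P(1)·log₂(P(1)/Q(1)) = 0.5·log₂(0.5/0.2079) = 0.63302
  P(2)·log₂(P(2)/Q(2)) = 0.5·log₂(0.5/0.7921) = -0.33188

D_KL(P||Q) = 0.63302 - 0.33188 = 0.30114 ≈ 0.3011 bits

D_KL(Q||P) = Σ Q(x) log₂(Q(x)/P(x))

Computing term by term:
  Q(1)·log₂(Q(1)/P(1)) = 0.2079·log₂(0.2079/0.5) = -0.26321
  Q(2)·log₂(Q(2)/P(2)) = 0.7921·log₂(0.7921/0.5) = 0.52576

D_KL(Q||P) = -0.26321 + 0.52576 = 0.26255 ≈ 0.2626 bits

These are NOT equal (difference: 0.0385 bits). KL divergence is asymmetric: D_KL(P||Q) ≠ D_KL(Q||P) in general.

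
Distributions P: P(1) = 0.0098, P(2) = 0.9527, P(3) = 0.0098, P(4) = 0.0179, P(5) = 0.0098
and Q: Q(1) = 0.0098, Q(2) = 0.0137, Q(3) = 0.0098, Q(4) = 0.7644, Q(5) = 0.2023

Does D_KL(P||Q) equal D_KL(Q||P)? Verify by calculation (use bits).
D_KL(P||Q) = 5.6906 bits, D_KL(Q||P) = 4.9399 bits. No — D_KL(P||Q) ≠ D_KL(Q||P) for this pair.

D_KL(P||Q) = Σ P(x) log₂(P(x)/Q(x))

Computing term by term:
  P(1)·log₂(P(1)/Q(1)) = 0.0098·log₂(0.0098/0.0098) = 0.00000
  P(2)·log₂(P(2)/Q(2)) = 0.9527·log₂(0.9527/0.0137) = 5.83031
  P(3)·log₂(P(3)/Q(3)) = 0.0098·log₂(0.0098/0.0098) = 0.00000
  P(4)·log₂(P(4)/Q(4)) = 0.0179·log₂(0.0179/0.7644) = -0.09695
  P(5)·log₂(P(5)/Q(5)) = 0.0098·log₂(0.0098/0.2023) = -0.04280

D_KL(P||Q) = 0.00000 + 5.83031 + 0.00000 - 0.09695 - 0.04280 = 5.69056 ≈ 5.6906 bits

D_KL(Q||P) = Σ Q(x) log₂(Q(x)/P(x))

Computing term by term:
  Q(1)·log₂(Q(1)/P(1)) = 0.0098·log₂(0.0098/0.0098) = 0.00000
  Q(2)·log₂(Q(2)/P(2)) = 0.0137·log₂(0.0137/0.9527) = -0.08384
  Q(3)·log₂(Q(3)/P(3)) = 0.0098·log₂(0.0098/0.0098) = 0.00000
  Q(4)·log₂(Q(4)/P(4)) = 0.7644·log₂(0.7644/0.0179) = 4.14022
  Q(5)·log₂(Q(5)/P(5)) = 0.2023·log₂(0.2023/0.0098) = 0.88356

D_KL(Q||P) = 0.00000 - 0.08384 + 0.00000 + 4.14022 + 0.88356 = 4.93994 ≈ 4.9399 bits

These are NOT equal (difference: 0.7507 bits). KL divergence is asymmetric: D_KL(P||Q) ≠ D_KL(Q||P) in general.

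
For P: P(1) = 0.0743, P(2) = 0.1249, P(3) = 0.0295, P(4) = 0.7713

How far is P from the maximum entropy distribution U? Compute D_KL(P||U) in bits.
0.9076 bits

U(i) = 1/4 for all i

D_KL(P||U) = Σ P(x) log₂(P(x) / (1/4))
           = Σ P(x) log₂(P(x)) + log₂(4)
           = log₂(4) - H(P)

H(P) = -Σ P(x) log₂(P(x)):
  -P(1)·log₂(P(1)) = -(0.0743)·log₂(0.0743) = 0.27866
  -P(2)·log₂(P(2)) = -(0.1249)·log₂(0.1249) = 0.37484
  -P(3)·log₂(P(3)) = -(0.0295)·log₂(0.0295) = 0.14995
  -P(4)·log₂(P(4)) = -(0.7713)·log₂(0.7713) = 0.28896
H(P) = 0.27866 + 0.37484 + 0.14995 + 0.28896 = 1.09241 bits

log₂(4) = 2.00000 bits

D_KL(P||U) = 2.00000 - 1.09241 = 0.90759 ≈ 0.9076 bits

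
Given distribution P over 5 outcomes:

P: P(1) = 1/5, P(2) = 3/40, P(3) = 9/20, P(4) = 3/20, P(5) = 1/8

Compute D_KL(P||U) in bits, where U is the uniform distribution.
0.2733 bits

U(i) = 1/5 for all i

D_KL(P||U) = Σ P(x) log₂(P(x) / (1/5))
           = Σ P(x) log₂(P(x)) + log₂(5)
           = log₂(5) - H(P)

H(P) = -Σ P(x) log₂(P(x)):
  -P(1)·log₂(P(1)) = -(1/5)·log₂(1/5) = 0.46439
  -P(2)·log₂(P(2)) = -(3/40)·log₂(3/40) = 0.28027
  -P(3)·log₂(P(3)) = -(9/20)·log₂(9/20) = 0.51840
  -P(4)·log₂(P(4)) = -(3/20)·log₂(3/20) = 0.41054
  -P(5)·log₂(P(5)) = -(1/8)·log₂(1/8) = 0.37500
H(P) = 0.46439 + 0.28027 + 0.51840 + 0.41054 + 0.37500 = 2.04860 bits

log₂(5) = 2.32193 bits

D_KL(P||U) = 2.32193 - 2.04860 = 0.27333 ≈ 0.2733 bits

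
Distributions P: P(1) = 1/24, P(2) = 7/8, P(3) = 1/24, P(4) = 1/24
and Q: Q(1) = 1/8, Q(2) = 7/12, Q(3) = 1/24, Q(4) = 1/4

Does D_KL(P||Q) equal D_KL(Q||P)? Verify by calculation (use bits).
D_KL(P||Q) = 0.3381 bits, D_KL(Q||P) = 0.5031 bits. No — D_KL(P||Q) ≠ D_KL(Q||P) for this pair.

D_KL(P||Q) = Σ P(x) log₂(P(x)/Q(x))

Computing term by term:
  P(1)·log₂(P(1)/Q(1)) = (1/24)·log₂((1/24)/(1/8)) = -0.06604
  P(2)·log₂(P(2)/Q(2)) = (7/8)·log₂((7/8)/(7/12)) = 0.51184
  P(3)·log₂(P(3)/Q(3)) = (1/24)·log₂((1/24)/(1/24)) = 0.00000
  P(4)·log₂(P(4)/Q(4)) = (1/24)·log₂((1/24)/(1/4)) = -0.10771

D_KL(P||Q) = -0.06604 + 0.51184 + 0.00000 - 0.10771 = 0.33809 ≈ 0.3381 bits

D_KL(Q||P) = Σ Q(x) log₂(Q(x)/P(x))

Computing term by term:
  Q(1)·log₂(Q(1)/P(1)) = (1/8)·log₂((1/8)/(1/24)) = 0.19812
  Q(2)·log₂(Q(2)/P(2)) = (7/12)·log₂((7/12)/(7/8)) = -0.34123
  Q(3)·log₂(Q(3)/P(3)) = (1/24)·log₂((1/24)/(1/24)) = 0.00000
  Q(4)·log₂(Q(4)/P(4)) = (1/4)·log₂((1/4)/(1/24)) = 0.64624

D_KL(Q||P) = 0.19812 - 0.34123 + 0.00000 + 0.64624 = 0.50313 ≈ 0.5031 bits

These are NOT equal (difference: 0.1650 bits). KL divergence is asymmetric: D_KL(P||Q) ≠ D_KL(Q||P) in general.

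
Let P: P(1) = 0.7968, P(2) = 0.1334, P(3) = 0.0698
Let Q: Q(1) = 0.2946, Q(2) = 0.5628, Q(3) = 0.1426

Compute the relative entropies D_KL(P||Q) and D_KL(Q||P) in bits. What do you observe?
D_KL(P||Q) = 0.7948 bits, D_KL(Q||P) = 0.8929 bits. The two directions give different values (D_KL(Q||P) exceeds D_KL(P||Q) by 0.0981 bits): KL divergence is asymmetric.

D_KL(P||Q) = Σ P(x) log₂(P(x)/Q(x))

Computing term by term:
  P(1)·log₂(P(1)/Q(1)) = 0.7968·log₂(0.7968/0.2946) = 1.14377
  P(2)·log₂(P(2)/Q(2)) = 0.1334·log₂(0.1334/0.5628) = -0.27705
  P(3)·log₂(P(3)/Q(3)) = 0.0698·log₂(0.0698/0.1426) = -0.07194

D_KL(P||Q) = 1.14377 - 0.27705 - 0.07194 = 0.79478 ≈ 0.7948 bits

D_KL(Q||P) = Σ Q(x) log₂(Q(x)/P(x))

Computing term by term:
  Q(1)·log₂(Q(1)/P(1)) = 0.2946·log₂(0.2946/0.7968) = -0.42289
  Q(2)·log₂(Q(2)/P(2)) = 0.5628·log₂(0.5628/0.1334) = 1.16886
  Q(3)·log₂(Q(3)/P(3)) = 0.1426·log₂(0.1426/0.0698) = 0.14697

D_KL(Q||P) = -0.42289 + 1.16886 + 0.14697 = 0.89294 ≈ 0.8929 bits

These are NOT equal (difference: 0.0981 bits). KL divergence is asymmetric: D_KL(P||Q) ≠ D_KL(Q||P) in general.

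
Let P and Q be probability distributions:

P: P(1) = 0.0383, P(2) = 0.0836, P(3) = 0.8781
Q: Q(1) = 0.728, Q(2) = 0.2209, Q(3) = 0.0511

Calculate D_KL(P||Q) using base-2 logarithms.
3.3229 bits

D_KL(P||Q) = Σ P(x) log₂(P(x)/Q(x))

Computing term by term:
  P(1)·log₂(P(1)/Q(1)) = 0.0383·log₂(0.0383/0.728) = -0.16272
  P(2)·log₂(P(2)/Q(2)) = 0.0836·log₂(0.0836/0.2209) = -0.11719
  P(3)·log₂(P(3)/Q(3)) = 0.8781·log₂(0.8781/0.0511) = 3.60284

D_KL(P||Q) = -0.16272 - 0.11719 + 3.60284 = 3.32293 ≈ 3.3229 bits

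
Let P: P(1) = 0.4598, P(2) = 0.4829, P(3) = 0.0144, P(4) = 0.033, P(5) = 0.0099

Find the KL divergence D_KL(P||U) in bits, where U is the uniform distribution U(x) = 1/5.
0.9830 bits

U(i) = 1/5 for all i

D_KL(P||U) = Σ P(x) log₂(P(x) / (1/5))
           = Σ P(x) log₂(P(x)) + log₂(5)
           = log₂(5) - H(P)

H(P) = -Σ P(x) log₂(P(x)):
  -P(1)·log₂(P(1)) = -(0.4598)·log₂(0.4598) = 0.51540
  -P(2)·log₂(P(2)) = -(0.4829)·log₂(0.4829) = 0.50714
  -P(3)·log₂(P(3)) = -(0.0144)·log₂(0.0144) = 0.08810
  -P(4)·log₂(P(4)) = -(0.033)·log₂(0.033) = 0.16241
  -P(5)·log₂(P(5)) = -(0.0099)·log₂(0.0099) = 0.06592
H(P) = 0.51540 + 0.50714 + 0.08810 + 0.16241 + 0.06592 = 1.33897 bits

log₂(5) = 2.32193 bits

D_KL(P||U) = 2.32193 - 1.33897 = 0.98296 ≈ 0.9830 bits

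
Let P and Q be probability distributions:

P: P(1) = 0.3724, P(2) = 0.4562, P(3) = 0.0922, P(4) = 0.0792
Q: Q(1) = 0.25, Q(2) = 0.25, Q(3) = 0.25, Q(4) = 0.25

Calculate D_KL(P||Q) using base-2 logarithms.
0.3459 bits

D_KL(P||Q) = Σ P(x) log₂(P(x)/Q(x))

Computing term by term:
  P(1)·log₂(P(1)/Q(1)) = 0.3724·log₂(0.3724/0.25) = 0.21410
  P(2)·log₂(P(2)/Q(2)) = 0.4562·log₂(0.4562/0.25) = 0.39586
  P(3)·log₂(P(3)/Q(3)) = 0.0922·log₂(0.0922/0.25) = -0.13268
  P(4)·log₂(P(4)/Q(4)) = 0.0792·log₂(0.0792/0.25) = -0.13134

D_KL(P||Q) = 0.21410 + 0.39586 - 0.13268 - 0.13134 = 0.34594 ≈ 0.3459 bits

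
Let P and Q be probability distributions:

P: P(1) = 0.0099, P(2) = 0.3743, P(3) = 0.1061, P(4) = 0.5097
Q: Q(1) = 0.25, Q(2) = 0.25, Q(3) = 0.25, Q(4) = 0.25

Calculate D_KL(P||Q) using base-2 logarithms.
0.5645 bits

D_KL(P||Q) = Σ P(x) log₂(P(x)/Q(x))

Computing term by term:
  P(1)·log₂(P(1)/Q(1)) = 0.0099·log₂(0.0099/0.25) = -0.04612
  P(2)·log₂(P(2)/Q(2)) = 0.3743·log₂(0.3743/0.25) = 0.21794
  P(3)·log₂(P(3)/Q(3)) = 0.1061·log₂(0.1061/0.25) = -0.13119
  P(4)·log₂(P(4)/Q(4)) = 0.5097·log₂(0.5097/0.25) = 0.52383

D_KL(P||Q) = -0.04612 + 0.21794 - 0.13119 + 0.52383 = 0.56446 ≈ 0.5645 bits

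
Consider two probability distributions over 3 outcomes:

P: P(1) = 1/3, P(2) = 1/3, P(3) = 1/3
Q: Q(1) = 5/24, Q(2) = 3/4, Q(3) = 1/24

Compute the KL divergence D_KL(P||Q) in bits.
0.8360 bits

D_KL(P||Q) = Σ P(x) log₂(P(x)/Q(x))

Computing term by term:
  P(1)·log₂(P(1)/Q(1)) = (1/3)·log₂((1/3)/(5/24)) = 0.22602
  P(2)·log₂(P(2)/Q(2)) = (1/3)·log₂((1/3)/(3/4)) = -0.38998
  P(3)·log₂(P(3)/Q(3)) = (1/3)·log₂((1/3)/(1/24)) = 1.00000

D_KL(P||Q) = 0.22602 - 0.38998 + 1.00000 = 0.83604 ≈ 0.8360 bits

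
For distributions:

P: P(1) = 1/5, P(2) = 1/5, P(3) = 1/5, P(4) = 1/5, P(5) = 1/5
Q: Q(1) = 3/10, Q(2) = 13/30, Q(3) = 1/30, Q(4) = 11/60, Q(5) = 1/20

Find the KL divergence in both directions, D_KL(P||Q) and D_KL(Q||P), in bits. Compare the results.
D_KL(P||Q) = 0.6020 bits, D_KL(Q||P) = 0.4497 bits. D_KL(P||Q) is larger than D_KL(Q||P) by 0.1523 bits; the two directions differ.

D_KL(P||Q) = Σ P(x) log₂(P(x)/Q(x))

Computing term by term:
  P(1)·log₂(P(1)/Q(1)) = (1/5)·log₂((1/5)/(3/10)) = -0.11699
  P(2)·log₂(P(2)/Q(2)) = (1/5)·log₂((1/5)/(13/30)) = -0.22310
  P(3)·log₂(P(3)/Q(3)) = (1/5)·log₂((1/5)/(1/30)) = 0.51699
  P(4)·log₂(P(4)/Q(4)) = (1/5)·log₂((1/5)/(11/60)) = 0.02511
  P(5)·log₂(P(5)/Q(5)) = (1/5)·log₂((1/5)/(1/20)) = 0.40000

D_KL(P||Q) = -0.11699 - 0.22310 + 0.51699 + 0.02511 + 0.40000 = 0.60201 ≈ 0.6020 bits

D_KL(Q||P) = Σ Q(x) log₂(Q(x)/P(x))

Computing term by term:
  Q(1)·log₂(Q(1)/P(1)) = (3/10)·log₂((3/10)/(1/5)) = 0.17549
  Q(2)·log₂(Q(2)/P(2)) = (13/30)·log₂((13/30)/(1/5)) = 0.48337
  Q(3)·log₂(Q(3)/P(3)) = (1/30)·log₂((1/30)/(1/5)) = -0.08617
  Q(4)·log₂(Q(4)/P(4)) = (11/60)·log₂((11/60)/(1/5)) = -0.02301
  Q(5)·log₂(Q(5)/P(5)) = (1/20)·log₂((1/20)/(1/5)) = -0.10000

D_KL(Q||P) = 0.17549 + 0.48337 - 0.08617 - 0.02301 - 0.10000 = 0.44968 ≈ 0.4497 bits

These are NOT equal (difference: 0.1523 bits). KL divergence is asymmetric: D_KL(P||Q) ≠ D_KL(Q||P) in general.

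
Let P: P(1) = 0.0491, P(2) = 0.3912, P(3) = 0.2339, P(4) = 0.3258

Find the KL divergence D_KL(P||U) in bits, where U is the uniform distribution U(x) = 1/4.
0.2394 bits

U(i) = 1/4 for all i

D_KL(P||U) = Σ P(x) log₂(P(x) / (1/4))
           = Σ P(x) log₂(P(x)) + log₂(4)
           = log₂(4) - H(P)

H(P) = -Σ P(x) log₂(P(x)):
  -P(1)·log₂(P(1)) = -(0.0491)·log₂(0.0491) = 0.21349
  -P(2)·log₂(P(2)) = -(0.3912)·log₂(0.3912) = 0.52969
  -P(3)·log₂(P(3)) = -(0.2339)·log₂(0.2339) = 0.49026
  -P(4)·log₂(P(4)) = -(0.3258)·log₂(0.3258) = 0.52713
H(P) = 0.21349 + 0.52969 + 0.49026 + 0.52713 = 1.76057 bits

log₂(4) = 2.00000 bits

D_KL(P||U) = 2.00000 - 1.76057 = 0.23943 ≈ 0.2394 bits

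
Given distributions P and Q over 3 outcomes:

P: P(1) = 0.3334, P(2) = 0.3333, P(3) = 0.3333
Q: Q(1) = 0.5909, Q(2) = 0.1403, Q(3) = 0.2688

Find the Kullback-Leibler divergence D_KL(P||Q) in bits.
0.2442 bits

D_KL(P||Q) = Σ P(x) log₂(P(x)/Q(x))

Computing term by term:
  P(1)·log₂(P(1)/Q(1)) = 0.3334·log₂(0.3334/0.5909) = -0.27528
  P(2)·log₂(P(2)/Q(2)) = 0.3333·log₂(0.3333/0.1403) = 0.41606
  P(3)·log₂(P(3)/Q(3)) = 0.3333·log₂(0.3333/0.2688) = 0.10342

D_KL(P||Q) = -0.27528 + 0.41606 + 0.10342 = 0.24420 ≈ 0.2442 bits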